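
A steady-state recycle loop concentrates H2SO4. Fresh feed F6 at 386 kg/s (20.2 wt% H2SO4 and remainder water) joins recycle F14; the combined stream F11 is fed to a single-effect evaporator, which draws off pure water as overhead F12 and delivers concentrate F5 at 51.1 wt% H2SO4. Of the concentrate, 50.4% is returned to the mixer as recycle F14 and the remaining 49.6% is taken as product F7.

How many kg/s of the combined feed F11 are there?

Overall H2SO4 balance (none leaves overhead): H2SO4 in fresh feed = H2SO4 in product, i.e. 386×0.202 = (1−0.504)·F5·0.511.
F5 = 77.972/(0.511×0.496) = 307.64 kg/s.
Recycle F14 = 0.504×307.64 = 155.05 kg/s.
Combined feed F11 = 386 + 155.05 = 541.05 kg/s.

541 kg/s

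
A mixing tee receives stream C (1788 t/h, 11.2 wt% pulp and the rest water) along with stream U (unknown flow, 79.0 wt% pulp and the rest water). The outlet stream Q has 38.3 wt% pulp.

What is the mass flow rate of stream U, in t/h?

Let U be the unknown flow. Total out = 1788 + U.
pulp balance: 200.26 + 0.790·U = 0.383·(1788 + U)
(0.790 − 0.383)·U = 0.383×1788 − 200.26 = 484.55
U = 484.55 / 0.407 = 1190.5 t/h

1191 t/h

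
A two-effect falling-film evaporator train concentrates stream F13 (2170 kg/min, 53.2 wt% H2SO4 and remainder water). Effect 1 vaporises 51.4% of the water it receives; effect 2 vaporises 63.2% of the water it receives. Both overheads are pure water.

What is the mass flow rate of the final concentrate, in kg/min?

1336 kg/min

water in feed = 2170×0.468 = 1015.6 kg/min.
After stage 1: water left = (1−0.514)×1015.6 = 493.56; stream total = 1648 kg/min.
After stage 2: water left = (1−0.632)×493.56 = 181.63; final concentrate = 1336.1 kg/min.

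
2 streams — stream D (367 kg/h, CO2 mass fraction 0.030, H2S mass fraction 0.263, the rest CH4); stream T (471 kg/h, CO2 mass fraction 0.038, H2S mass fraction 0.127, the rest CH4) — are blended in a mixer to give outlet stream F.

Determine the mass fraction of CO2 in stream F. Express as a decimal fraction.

0.034

Total flow out = 367 + 471 = 838 kg/h.
CO2 in = 367×0.030 + 471×0.038 = 28.908 kg/h.
CO2 mass fraction in F = 28.908/838 = 0.034.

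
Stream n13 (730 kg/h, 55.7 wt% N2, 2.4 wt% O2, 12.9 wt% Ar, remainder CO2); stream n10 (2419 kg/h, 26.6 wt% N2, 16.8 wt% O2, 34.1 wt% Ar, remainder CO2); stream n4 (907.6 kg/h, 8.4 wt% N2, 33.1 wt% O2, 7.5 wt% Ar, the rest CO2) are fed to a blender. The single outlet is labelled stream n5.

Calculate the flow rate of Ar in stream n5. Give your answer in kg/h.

987.1 kg/h

Ar out = Ar in = 730×0.129 + 2419×0.341 + 907.6×0.075 = 987.12 kg/h.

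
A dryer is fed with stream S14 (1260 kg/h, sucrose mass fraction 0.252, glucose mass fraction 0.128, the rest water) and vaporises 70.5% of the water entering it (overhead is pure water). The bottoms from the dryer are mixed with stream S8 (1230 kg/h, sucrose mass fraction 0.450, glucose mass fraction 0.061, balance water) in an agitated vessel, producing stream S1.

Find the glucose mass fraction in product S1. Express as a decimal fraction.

Vapour removed = 0.705×0.620×1260 = 550.75 kg/h; concentrate = 709.25 kg/h.
glucose reaching the mixer = 161.28 (from concentrate) + 1230×0.061 = 236.31 kg/h.
Product flow = 709.25 + 1230 = 1939.3 kg/h; glucose fraction = 0.122.

0.122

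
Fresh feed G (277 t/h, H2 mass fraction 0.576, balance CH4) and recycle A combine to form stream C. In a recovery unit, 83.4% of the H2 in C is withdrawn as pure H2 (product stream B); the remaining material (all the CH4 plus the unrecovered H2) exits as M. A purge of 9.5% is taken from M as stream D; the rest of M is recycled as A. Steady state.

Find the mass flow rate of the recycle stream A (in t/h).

1147 t/h

CH4 enters only via G and leaves only via the purge: 277×0.424 = 0.095×(CH4 in M), and the recovery unit passes all CH4, so CH4 in C = CH4 in M = 1236.3 t/h.
H2 in C: m_A = 277×0.576 + (1−0.095)·(1−0.834)·m_A, so m_A = 159.55/0.8498 = 187.76 t/h.
M = (1−0.834)×187.76 + 1236.3 = 1267.5 t/h.
Recycle A = (1−0.095)×1267.5 = 1147.1 t/h.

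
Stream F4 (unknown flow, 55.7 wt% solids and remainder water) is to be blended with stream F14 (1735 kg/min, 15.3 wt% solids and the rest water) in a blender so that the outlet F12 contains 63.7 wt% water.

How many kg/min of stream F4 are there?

1878 kg/min

Let F4 be the unknown flow. Total out = 1735 + F4.
water balance: 1469.5 + 0.443·F4 = 0.637·(1735 + F4)
(0.443 − 0.637)·F4 = 0.637×1735 − 1469.5 = -364.35
F4 = -364.35 / -0.194 = 1878.1 kg/min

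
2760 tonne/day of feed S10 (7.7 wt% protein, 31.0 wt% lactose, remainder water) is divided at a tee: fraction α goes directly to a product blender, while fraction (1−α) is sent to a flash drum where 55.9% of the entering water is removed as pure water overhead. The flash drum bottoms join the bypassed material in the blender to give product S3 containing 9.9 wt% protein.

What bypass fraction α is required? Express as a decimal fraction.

0.351

All 2760×0.077 = 212.52 tonne/day of protein reaches S3, so S3 = 212.52/0.099 = 2146.7 tonne/day and vapour = 613.33 tonne/day.
The evaporator receives (1−α)·2760 of feed at 0.613 water and removes 0.559 of that water:
0.559×0.613×(1−α)×2760 = 613.33
(1−α) = 613.33/945.76 = 0.6485;  α = 0.3515.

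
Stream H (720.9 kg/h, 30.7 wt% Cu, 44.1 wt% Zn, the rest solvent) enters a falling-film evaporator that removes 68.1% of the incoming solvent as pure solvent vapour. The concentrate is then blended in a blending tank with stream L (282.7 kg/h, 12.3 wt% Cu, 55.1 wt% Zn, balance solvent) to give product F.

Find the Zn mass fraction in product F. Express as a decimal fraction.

0.538

Vapour removed = 0.681×0.252×720.9 = 123.72 kg/h; concentrate = 597.18 kg/h.
Zn reaching the mixer = 317.92 (from concentrate) + 282.7×0.551 = 473.68 kg/h.
Product flow = 597.18 + 282.7 = 879.88 kg/h; Zn fraction = 0.538.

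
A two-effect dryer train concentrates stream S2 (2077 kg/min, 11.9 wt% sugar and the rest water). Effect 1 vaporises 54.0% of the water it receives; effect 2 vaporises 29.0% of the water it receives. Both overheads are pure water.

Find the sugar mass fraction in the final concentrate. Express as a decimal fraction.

0.2926

water in feed = 2077×0.881 = 1829.8 kg/min.
After stage 1: water left = (1−0.540)×1829.8 = 841.73; stream total = 1088.9 kg/min.
After stage 2: water left = (1−0.290)×841.73 = 597.62; final concentrate = 844.79 kg/min.
sugar fraction = 247.16/844.79 = 0.2926.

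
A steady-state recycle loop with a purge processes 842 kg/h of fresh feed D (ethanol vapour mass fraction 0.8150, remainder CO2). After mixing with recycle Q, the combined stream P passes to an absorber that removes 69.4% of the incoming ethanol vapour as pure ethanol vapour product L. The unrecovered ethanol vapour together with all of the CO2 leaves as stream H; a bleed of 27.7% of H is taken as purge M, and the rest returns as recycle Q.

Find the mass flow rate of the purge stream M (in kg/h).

CO2 enters only via D and leaves only via the purge: 842×0.185 = 0.277×(CO2 in H), and the absorber passes all CO2, so CO2 in P = CO2 in H = 562.35 kg/h.
ethanol vapour in P: m_A = 842×0.815 + (1−0.277)·(1−0.694)·m_A, so m_A = 686.23/0.7788 = 881.18 kg/h.
H = (1−0.694)×881.18 + 562.35 = 831.99 kg/h.
Purge M = 0.277×831.99 = 230.46 kg/h.

230.5 kg/h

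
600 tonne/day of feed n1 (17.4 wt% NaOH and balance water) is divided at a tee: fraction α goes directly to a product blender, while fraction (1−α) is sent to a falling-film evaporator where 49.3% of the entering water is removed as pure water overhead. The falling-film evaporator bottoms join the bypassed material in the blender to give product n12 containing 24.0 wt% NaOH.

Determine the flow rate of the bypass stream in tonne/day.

All 600×0.174 = 104.4 tonne/day of NaOH reaches n12, so n12 = 104.4/0.240 = 435 tonne/day and vapour = 165 tonne/day.
The evaporator receives (1−α)·600 of feed at 0.826 water and removes 0.493 of that water:
0.493×0.826×(1−α)×600 = 165
(1−α) = 165/244.33 = 0.6753;  α = 0.3247.
Bypass flow = 0.3247×600 = 194.81 tonne/day.

194.8 tonne/day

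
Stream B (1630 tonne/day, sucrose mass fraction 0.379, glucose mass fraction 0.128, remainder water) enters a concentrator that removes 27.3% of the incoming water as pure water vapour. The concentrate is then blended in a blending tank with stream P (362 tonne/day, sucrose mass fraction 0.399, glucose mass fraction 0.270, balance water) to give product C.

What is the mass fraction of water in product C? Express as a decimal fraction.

Vapour removed = 0.273×0.493×1630 = 219.38 tonne/day; concentrate = 1410.6 tonne/day.
water reaching the mixer = 584.21 (from concentrate) + 362×0.331 = 704.03 tonne/day.
Product flow = 1410.6 + 362 = 1772.6 tonne/day; water fraction = 0.397.

0.397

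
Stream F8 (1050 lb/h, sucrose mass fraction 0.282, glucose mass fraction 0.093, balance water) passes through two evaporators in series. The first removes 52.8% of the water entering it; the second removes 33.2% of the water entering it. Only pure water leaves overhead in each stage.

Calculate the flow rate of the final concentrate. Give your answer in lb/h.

water in feed = 1050×0.625 = 656.25 lb/h.
After stage 1: water left = (1−0.528)×656.25 = 309.75; stream total = 703.5 lb/h.
After stage 2: water left = (1−0.332)×309.75 = 206.91; final concentrate = 600.66 lb/h.

600.7 lb/h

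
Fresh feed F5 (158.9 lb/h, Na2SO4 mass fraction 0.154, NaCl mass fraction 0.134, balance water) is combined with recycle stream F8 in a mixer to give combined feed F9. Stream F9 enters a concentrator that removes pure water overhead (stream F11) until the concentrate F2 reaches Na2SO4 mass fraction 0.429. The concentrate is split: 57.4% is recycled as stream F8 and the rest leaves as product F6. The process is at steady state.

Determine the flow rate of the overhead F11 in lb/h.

101.9 lb/h

Overall Na2SO4 balance (none leaves overhead): Na2SO4 in fresh feed = Na2SO4 in product, i.e. 158.9×0.154 = (1−0.574)·F2·0.429.
F2 = 24.471/(0.429×0.426) = 133.9 lb/h.
Recycle F8 = 0.574×133.9 = 76.858 lb/h.
Combined feed F9 = 158.9 + 76.858 = 235.76 lb/h.
Overhead F11 = F9 − F2 = 235.76 − 133.9 = 101.86 lb/h.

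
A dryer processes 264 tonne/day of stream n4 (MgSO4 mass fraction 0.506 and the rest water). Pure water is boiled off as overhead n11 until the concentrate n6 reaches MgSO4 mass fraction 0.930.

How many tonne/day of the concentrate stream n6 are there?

143.6 tonne/day

MgSO4 is conserved: 264×0.506 = 133.58 tonne/day all reports to the concentrate.
Concentrate = 133.58/(target fraction) = 143.64 tonne/day.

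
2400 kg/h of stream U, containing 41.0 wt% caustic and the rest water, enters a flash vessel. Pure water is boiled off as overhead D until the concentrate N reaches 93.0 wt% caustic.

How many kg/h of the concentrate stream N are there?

caustic is conserved: 2400×0.410 = 984 kg/h all reports to the concentrate.
Concentrate = 984/(target fraction) = 1058.1 kg/h.

1058 kg/h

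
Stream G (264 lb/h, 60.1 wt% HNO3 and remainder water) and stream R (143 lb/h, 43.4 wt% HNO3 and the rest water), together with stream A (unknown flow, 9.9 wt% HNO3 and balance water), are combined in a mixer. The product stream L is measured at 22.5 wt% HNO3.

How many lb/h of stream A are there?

Let A be the unknown flow. Total out = 407 + A.
HNO3 balance: 220.73 + 0.099·A = 0.225·(407 + A)
(0.099 − 0.225)·A = 0.225×407 − 220.73 = -129.15
A = -129.15 / -0.126 = 1025 lb/h

1025 lb/h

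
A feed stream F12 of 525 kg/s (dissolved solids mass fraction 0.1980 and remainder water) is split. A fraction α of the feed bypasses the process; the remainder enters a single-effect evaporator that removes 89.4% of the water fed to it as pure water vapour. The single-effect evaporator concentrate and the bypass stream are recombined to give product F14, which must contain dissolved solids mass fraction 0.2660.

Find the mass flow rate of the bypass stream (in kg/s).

All 525×0.198 = 103.95 kg/s of dissolved solids reaches F14, so F14 = 103.95/0.266 = 390.79 kg/s and vapour = 134.21 kg/s.
The evaporator receives (1−α)·525 of feed at 0.802 water and removes 0.894 of that water:
0.894×0.802×(1−α)×525 = 134.21
(1−α) = 134.21/376.42 = 0.3565;  α = 0.6435.
Bypass flow = 0.6435×525 = 337.81 kg/s.

337.8 kg/s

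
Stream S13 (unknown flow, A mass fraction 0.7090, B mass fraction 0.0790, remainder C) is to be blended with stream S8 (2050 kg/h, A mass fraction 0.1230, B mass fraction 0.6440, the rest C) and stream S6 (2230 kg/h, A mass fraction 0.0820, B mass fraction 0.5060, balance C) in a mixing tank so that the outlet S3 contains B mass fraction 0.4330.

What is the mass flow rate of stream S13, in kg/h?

1682 kg/h

Let S13 be the unknown flow. Total out = 4280 + S13.
B balance: 2448.6 + 0.079·S13 = 0.433·(4280 + S13)
(0.079 − 0.433)·S13 = 0.433×4280 − 2448.6 = -595.34
S13 = -595.34 / -0.354 = 1681.8 kg/h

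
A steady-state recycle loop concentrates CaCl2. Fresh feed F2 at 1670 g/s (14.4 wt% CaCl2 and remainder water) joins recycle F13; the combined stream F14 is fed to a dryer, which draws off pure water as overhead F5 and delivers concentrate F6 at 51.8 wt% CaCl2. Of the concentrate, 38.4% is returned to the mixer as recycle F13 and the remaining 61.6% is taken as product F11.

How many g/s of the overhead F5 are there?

Overall CaCl2 balance (none leaves overhead): CaCl2 in fresh feed = CaCl2 in product, i.e. 1670×0.144 = (1−0.384)·F6·0.518.
F6 = 240.48/(0.518×0.616) = 753.65 g/s.
Recycle F13 = 0.384×753.65 = 289.4 g/s.
Combined feed F14 = 1670 + 289.4 = 1959.4 g/s.
Overhead F5 = F14 − F6 = 1959.4 − 753.65 = 1205.8 g/s.

1206 g/s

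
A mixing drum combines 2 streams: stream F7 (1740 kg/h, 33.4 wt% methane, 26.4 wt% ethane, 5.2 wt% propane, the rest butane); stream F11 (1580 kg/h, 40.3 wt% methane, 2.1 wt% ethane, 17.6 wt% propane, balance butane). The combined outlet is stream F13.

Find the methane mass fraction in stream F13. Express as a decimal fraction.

0.3668

Total flow out = 1740 + 1580 = 3320 kg/h.
methane in = 1740×0.334 + 1580×0.403 = 1217.9 kg/h.
methane mass fraction in F13 = 1217.9/3320 = 0.3668.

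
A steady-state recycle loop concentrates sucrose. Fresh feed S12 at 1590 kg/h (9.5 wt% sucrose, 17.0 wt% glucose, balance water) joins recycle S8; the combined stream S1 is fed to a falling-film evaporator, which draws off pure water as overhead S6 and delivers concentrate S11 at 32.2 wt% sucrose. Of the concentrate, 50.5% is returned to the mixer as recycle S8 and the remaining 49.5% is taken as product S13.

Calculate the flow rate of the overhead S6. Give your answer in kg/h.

Overall sucrose balance (none leaves overhead): sucrose in fresh feed = sucrose in product, i.e. 1590×0.095 = (1−0.505)·S11·0.322.
S11 = 151.05/(0.322×0.495) = 947.68 kg/h.
Recycle S8 = 0.505×947.68 = 478.58 kg/h.
Combined feed S1 = 1590 + 478.58 = 2068.6 kg/h.
Overhead S6 = S1 − S11 = 2068.6 − 947.68 = 1120.9 kg/h.

1121 kg/h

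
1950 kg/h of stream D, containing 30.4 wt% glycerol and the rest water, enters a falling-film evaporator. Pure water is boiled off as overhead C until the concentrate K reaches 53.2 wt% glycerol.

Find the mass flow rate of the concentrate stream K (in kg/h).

1114 kg/h

glycerol is conserved: 1950×0.304 = 592.8 kg/h all reports to the concentrate.
Concentrate = 592.8/(target fraction) = 1114.3 kg/h.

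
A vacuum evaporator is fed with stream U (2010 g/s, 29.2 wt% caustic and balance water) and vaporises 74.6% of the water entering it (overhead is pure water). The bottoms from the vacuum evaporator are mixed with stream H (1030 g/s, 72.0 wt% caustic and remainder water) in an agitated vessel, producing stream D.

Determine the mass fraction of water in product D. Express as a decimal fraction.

Vapour removed = 0.746×0.708×2010 = 1061.6 g/s; concentrate = 948.38 g/s.
water reaching the mixer = 361.46 (from concentrate) + 1030×0.280 = 649.86 g/s.
Product flow = 948.38 + 1030 = 1978.4 g/s; water fraction = 0.3285.

0.3285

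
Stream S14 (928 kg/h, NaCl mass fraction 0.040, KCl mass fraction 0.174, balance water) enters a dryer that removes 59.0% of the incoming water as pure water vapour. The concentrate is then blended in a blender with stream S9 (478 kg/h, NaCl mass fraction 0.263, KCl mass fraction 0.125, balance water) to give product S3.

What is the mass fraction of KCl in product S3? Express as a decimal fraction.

Vapour removed = 0.590×0.786×928 = 430.35 kg/h; concentrate = 497.65 kg/h.
KCl reaching the mixer = 161.47 (from concentrate) + 478×0.125 = 221.22 kg/h.
Product flow = 497.65 + 478 = 975.65 kg/h; KCl fraction = 0.227.

0.227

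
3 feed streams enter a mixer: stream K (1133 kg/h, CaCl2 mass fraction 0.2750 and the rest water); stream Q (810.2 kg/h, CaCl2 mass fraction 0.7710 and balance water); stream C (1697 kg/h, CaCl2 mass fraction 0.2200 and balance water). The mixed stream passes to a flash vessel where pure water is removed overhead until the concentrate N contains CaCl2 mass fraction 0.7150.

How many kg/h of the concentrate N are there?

CaCl2 entering = 1133×0.275 + 810.2×0.771 + 1697×0.220 = 1309.6 kg/h.
All CaCl2 reports to N, so N = 1309.6/0.715 = 1831.6 kg/h.

1832 kg/h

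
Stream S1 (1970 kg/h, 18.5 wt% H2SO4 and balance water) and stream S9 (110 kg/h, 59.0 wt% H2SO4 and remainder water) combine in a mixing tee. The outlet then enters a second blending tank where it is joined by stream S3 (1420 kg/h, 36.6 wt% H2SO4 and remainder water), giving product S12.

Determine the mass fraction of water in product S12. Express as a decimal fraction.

Overall, product flow = 3500 kg/h.
water in = 1970×0.815 + 110×0.410 + 1420×0.634 = 2550.9 kg/h.
water fraction in S12 = 0.729.

0.729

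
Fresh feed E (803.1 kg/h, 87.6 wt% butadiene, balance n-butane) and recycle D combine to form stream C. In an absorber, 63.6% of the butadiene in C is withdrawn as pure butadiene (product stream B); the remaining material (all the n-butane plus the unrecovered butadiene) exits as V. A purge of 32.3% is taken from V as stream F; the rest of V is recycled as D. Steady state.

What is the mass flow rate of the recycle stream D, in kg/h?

438.8 kg/h

n-butane enters only via E and leaves only via the purge: 803.1×0.124 = 0.323×(n-butane in V), and the absorber passes all n-butane, so n-butane in C = n-butane in V = 308.31 kg/h.
butadiene in C: m_A = 803.1×0.876 + (1−0.323)·(1−0.636)·m_A, so m_A = 703.52/0.7536 = 933.57 kg/h.
V = (1−0.636)×933.57 + 308.31 = 648.13 kg/h.
Recycle D = (1−0.323)×648.13 = 438.79 kg/h.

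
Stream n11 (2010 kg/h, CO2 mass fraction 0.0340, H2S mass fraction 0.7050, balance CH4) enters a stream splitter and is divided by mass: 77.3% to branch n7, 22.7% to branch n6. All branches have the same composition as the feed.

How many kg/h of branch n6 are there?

Branch n6 flow = 0.227×2010 = 456.27 kg/h.

456.3 kg/h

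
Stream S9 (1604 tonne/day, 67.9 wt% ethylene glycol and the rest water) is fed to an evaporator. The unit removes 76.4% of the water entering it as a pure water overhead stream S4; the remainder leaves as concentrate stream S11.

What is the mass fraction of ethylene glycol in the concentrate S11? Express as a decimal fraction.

ethylene glycol is not removed: 1604×0.679 = 1089.1 tonne/day of ethylene glycol enters S11.
water entering = 1604×0.321 = 514.88 tonne/day; overhead removed = 0.764×514.88 = 393.37 tonne/day.
Concentrate = 1604 − 393.37 = 1210.6 tonne/day.
Mass fraction = 1089.1/1210.6 = 0.900.

0.900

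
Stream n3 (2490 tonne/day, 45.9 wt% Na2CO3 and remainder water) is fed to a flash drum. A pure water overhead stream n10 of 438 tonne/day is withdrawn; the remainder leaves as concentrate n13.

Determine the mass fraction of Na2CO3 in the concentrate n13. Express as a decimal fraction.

0.5570

Na2CO3 is not removed: 2490×0.459 = 1142.9 tonne/day of Na2CO3 enters n13.
Concentrate = 2490 − 438 = 2052 tonne/day.
Mass fraction = 1142.9/2052 = 0.5570.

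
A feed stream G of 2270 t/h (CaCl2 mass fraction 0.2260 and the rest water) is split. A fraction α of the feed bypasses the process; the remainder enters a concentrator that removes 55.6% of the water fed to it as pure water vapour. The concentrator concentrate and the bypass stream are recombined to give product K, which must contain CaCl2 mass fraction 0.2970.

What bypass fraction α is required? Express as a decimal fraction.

0.444

All 2270×0.226 = 513.02 t/h of CaCl2 reaches K, so K = 513.02/0.297 = 1727.3 t/h and vapour = 542.66 t/h.
The evaporator receives (1−α)·2270 of feed at 0.774 water and removes 0.556 of that water:
0.556×0.774×(1−α)×2270 = 542.66
(1−α) = 542.66/976.88 = 0.5555;  α = 0.4445.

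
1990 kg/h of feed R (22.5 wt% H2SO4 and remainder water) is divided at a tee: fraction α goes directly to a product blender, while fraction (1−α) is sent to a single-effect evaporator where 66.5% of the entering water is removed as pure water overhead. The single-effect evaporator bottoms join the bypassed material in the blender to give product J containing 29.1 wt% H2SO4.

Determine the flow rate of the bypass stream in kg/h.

All 1990×0.225 = 447.75 kg/h of H2SO4 reaches J, so J = 447.75/0.291 = 1538.7 kg/h and vapour = 451.34 kg/h.
The evaporator receives (1−α)·1990 of feed at 0.775 water and removes 0.665 of that water:
0.665×0.775×(1−α)×1990 = 451.34
(1−α) = 451.34/1025.6 = 0.4401;  α = 0.5599.
Bypass flow = 0.5599×1990 = 1114.2 kg/h.

1114 kg/h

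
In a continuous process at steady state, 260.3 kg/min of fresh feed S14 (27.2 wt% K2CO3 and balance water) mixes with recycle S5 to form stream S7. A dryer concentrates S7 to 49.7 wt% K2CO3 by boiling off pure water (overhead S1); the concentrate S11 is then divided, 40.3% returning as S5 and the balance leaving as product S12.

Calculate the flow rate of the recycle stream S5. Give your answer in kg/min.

96.17 kg/min

Overall K2CO3 balance (none leaves overhead): K2CO3 in fresh feed = K2CO3 in product, i.e. 260.3×0.272 = (1−0.403)·S11·0.497.
S11 = 70.802/(0.497×0.597) = 238.62 kg/min.
Recycle S5 = 0.403×238.62 = 96.165 kg/min.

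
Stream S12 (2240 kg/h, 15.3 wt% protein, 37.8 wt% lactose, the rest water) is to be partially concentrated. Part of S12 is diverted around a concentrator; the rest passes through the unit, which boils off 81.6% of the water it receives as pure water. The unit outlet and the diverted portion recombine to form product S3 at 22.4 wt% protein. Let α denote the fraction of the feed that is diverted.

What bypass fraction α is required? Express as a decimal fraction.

0.172

All 2240×0.153 = 342.72 kg/h of protein reaches S3, so S3 = 342.72/0.224 = 1530 kg/h and vapour = 710 kg/h.
The evaporator receives (1−α)·2240 of feed at 0.469 water and removes 0.816 of that water:
0.816×0.469×(1−α)×2240 = 710
(1−α) = 710/857.26 = 0.8282;  α = 0.1718.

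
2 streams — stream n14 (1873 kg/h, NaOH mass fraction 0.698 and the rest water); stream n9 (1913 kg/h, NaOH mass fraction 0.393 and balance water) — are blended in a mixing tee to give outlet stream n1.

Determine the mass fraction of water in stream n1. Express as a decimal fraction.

0.456

Total flow out = 1873 + 1913 = 3786 kg/h.
water in = 1873×0.302 + 1913×0.607 = 1726.8 kg/h.
water mass fraction in n1 = 1726.8/3786 = 0.456.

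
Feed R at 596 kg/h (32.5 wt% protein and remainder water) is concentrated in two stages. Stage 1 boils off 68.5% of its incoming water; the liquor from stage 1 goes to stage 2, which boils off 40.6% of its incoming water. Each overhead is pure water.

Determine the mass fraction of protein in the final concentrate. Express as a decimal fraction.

water in feed = 596×0.675 = 402.3 kg/h.
After stage 1: water left = (1−0.685)×402.3 = 126.72; stream total = 320.42 kg/h.
After stage 2: water left = (1−0.406)×126.72 = 75.274; final concentrate = 268.97 kg/h.
protein fraction = 193.7/268.97 = 0.7201.

0.7201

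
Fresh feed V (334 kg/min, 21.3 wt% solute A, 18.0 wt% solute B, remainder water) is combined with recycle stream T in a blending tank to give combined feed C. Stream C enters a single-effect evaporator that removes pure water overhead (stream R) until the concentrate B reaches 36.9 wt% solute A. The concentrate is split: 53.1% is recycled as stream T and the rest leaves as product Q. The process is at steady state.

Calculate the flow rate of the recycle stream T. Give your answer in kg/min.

218.3 kg/min

Overall solute A balance (none leaves overhead): solute A in fresh feed = solute A in product, i.e. 334×0.213 = (1−0.531)·B·0.369.
B = 71.142/(0.369×0.469) = 411.08 kg/min.
Recycle T = 0.531×411.08 = 218.28 kg/min.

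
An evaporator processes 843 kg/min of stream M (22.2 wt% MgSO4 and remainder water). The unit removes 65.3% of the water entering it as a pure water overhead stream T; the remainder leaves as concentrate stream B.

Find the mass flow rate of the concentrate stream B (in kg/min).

water entering = 843×0.778 = 655.85 kg/min; overhead removed = 0.653×655.85 = 428.27 kg/min.
Concentrate = 843 − 428.27 = 414.73 kg/min.

414.7 kg/min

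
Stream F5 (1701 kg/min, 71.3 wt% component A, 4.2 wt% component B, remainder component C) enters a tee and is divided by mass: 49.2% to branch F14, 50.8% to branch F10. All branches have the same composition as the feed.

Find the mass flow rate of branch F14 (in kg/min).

836.9 kg/min

Branch F14 flow = 0.492×1701 = 836.89 kg/min.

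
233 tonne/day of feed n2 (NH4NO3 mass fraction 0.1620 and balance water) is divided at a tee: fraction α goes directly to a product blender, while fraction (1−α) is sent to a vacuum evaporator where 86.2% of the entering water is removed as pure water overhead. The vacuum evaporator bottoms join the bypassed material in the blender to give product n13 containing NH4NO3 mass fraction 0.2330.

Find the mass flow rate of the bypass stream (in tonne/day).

All 233×0.162 = 37.746 tonne/day of NH4NO3 reaches n13, so n13 = 37.746/0.233 = 162 tonne/day and vapour = 71 tonne/day.
The evaporator receives (1−α)·233 of feed at 0.838 water and removes 0.862 of that water:
0.862×0.838×(1−α)×233 = 71
(1−α) = 71/168.31 = 0.4218;  α = 0.5782.
Bypass flow = 0.5782×233 = 134.71 tonne/day.

134.7 tonne/day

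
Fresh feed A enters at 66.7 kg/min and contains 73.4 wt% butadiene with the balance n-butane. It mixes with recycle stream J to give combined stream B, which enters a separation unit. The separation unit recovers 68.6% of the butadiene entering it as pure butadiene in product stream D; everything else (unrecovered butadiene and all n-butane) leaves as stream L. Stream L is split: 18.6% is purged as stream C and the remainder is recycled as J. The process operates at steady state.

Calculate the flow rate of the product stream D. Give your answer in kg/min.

butadiene in B: m_A = 66.7×0.734 + (1−0.186)·(1−0.686)·m_A, so m_A = 48.958/0.7444 = 65.768 kg/min.
Product D = 0.686×65.768 = 45.117 kg/min.

45.12 kg/min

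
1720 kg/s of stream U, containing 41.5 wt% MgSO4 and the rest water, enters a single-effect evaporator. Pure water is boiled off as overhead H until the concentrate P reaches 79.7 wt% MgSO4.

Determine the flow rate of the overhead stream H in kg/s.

MgSO4 is conserved: 1720×0.415 = 713.8 kg/s all reports to the concentrate.
Concentrate = 713.8/(target fraction) = 895.61 kg/s.
Overhead = 1720 − 895.61 = 824.39 kg/s.

824.4 kg/s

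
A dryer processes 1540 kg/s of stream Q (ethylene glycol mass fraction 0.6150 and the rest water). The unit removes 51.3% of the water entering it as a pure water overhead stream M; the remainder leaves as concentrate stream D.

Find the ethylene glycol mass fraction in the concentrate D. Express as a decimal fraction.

0.7664

ethylene glycol is not removed: 1540×0.615 = 947.1 kg/s of ethylene glycol enters D.
water entering = 1540×0.385 = 592.9 kg/s; overhead removed = 0.513×592.9 = 304.16 kg/s.
Concentrate = 1540 − 304.16 = 1235.8 kg/s.
Mass fraction = 947.1/1235.8 = 0.7664.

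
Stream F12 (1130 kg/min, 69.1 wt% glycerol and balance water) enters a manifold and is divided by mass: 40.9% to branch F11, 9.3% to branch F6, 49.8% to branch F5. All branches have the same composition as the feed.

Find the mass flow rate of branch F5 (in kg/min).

Branch F5 flow = 0.498×1130 = 562.74 kg/min.

562.7 kg/min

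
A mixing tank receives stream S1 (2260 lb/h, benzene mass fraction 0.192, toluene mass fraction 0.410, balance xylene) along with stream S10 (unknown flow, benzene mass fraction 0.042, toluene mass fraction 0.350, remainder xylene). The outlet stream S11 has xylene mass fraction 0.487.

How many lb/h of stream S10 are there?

1662 lb/h

Let S10 be the unknown flow. Total out = 2260 + S10.
xylene balance: 899.48 + 0.608·S10 = 0.487·(2260 + S10)
(0.608 − 0.487)·S10 = 0.487×2260 − 899.48 = 201.14
S10 = 201.14 / 0.121 = 1662.3 lb/h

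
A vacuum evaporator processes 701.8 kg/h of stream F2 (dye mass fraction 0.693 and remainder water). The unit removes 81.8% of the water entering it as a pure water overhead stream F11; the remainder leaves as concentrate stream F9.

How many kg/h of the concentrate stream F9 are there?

525.6 kg/h

water entering = 701.8×0.307 = 215.45 kg/h; overhead removed = 0.818×215.45 = 176.24 kg/h.
Concentrate = 701.8 − 176.24 = 525.56 kg/h.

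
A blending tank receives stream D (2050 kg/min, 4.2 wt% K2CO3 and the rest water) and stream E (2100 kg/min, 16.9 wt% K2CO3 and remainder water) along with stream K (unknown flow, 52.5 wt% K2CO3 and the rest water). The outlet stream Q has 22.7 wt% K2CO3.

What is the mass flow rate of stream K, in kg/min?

Let K be the unknown flow. Total out = 4150 + K.
K2CO3 balance: 441 + 0.525·K = 0.227·(4150 + K)
(0.525 − 0.227)·K = 0.227×4150 − 441 = 501.05
K = 501.05 / 0.298 = 1681.4 kg/min

1681 kg/min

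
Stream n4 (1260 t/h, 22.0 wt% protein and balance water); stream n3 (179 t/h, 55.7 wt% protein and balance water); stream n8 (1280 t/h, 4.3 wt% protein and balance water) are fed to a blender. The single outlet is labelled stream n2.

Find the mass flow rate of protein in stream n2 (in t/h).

protein out = protein in = 1260×0.220 + 179×0.557 + 1280×0.043 = 431.94 t/h.

431.9 t/h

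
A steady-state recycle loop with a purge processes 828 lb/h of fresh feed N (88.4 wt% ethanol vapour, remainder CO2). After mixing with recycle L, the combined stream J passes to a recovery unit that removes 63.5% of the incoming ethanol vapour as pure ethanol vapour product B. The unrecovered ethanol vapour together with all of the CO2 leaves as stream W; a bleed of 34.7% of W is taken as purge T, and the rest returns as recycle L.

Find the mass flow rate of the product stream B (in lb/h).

610.2 lb/h

ethanol vapour in J: m_A = 828×0.884 + (1−0.347)·(1−0.635)·m_A, so m_A = 731.95/0.7617 = 961 lb/h.
Product B = 0.635×961 = 610.24 lb/h.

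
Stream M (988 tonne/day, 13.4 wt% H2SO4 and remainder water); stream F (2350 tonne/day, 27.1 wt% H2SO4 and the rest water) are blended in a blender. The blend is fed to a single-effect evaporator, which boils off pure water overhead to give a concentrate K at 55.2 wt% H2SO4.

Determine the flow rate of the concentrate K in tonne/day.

H2SO4 entering = 988×0.134 + 2350×0.271 = 769.24 tonne/day.
All H2SO4 reports to K, so K = 769.24/0.552 = 1393.6 tonne/day.

1394 tonne/day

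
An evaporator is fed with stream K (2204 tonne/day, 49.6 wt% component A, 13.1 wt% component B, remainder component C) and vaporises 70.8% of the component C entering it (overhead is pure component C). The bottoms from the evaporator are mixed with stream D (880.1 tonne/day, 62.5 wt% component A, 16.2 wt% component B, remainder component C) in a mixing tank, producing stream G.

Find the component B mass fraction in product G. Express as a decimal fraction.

Vapour removed = 0.708×0.373×2204 = 582.04 tonne/day; concentrate = 1622 tonne/day.
component B reaching the mixer = 288.72 (from concentrate) + 880.1×0.162 = 431.3 tonne/day.
Product flow = 1622 + 880.1 = 2502.1 tonne/day; component B fraction = 0.172.

0.172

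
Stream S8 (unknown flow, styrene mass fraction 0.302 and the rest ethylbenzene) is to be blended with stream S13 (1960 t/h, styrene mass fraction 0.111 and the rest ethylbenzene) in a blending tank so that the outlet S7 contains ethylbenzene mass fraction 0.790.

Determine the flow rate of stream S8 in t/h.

2109 t/h

Let S8 be the unknown flow. Total out = 1960 + S8.
ethylbenzene balance: 1742.4 + 0.698·S8 = 0.790·(1960 + S8)
(0.698 − 0.790)·S8 = 0.790×1960 − 1742.4 = -194.04
S8 = -194.04 / -0.092 = 2109.1 t/h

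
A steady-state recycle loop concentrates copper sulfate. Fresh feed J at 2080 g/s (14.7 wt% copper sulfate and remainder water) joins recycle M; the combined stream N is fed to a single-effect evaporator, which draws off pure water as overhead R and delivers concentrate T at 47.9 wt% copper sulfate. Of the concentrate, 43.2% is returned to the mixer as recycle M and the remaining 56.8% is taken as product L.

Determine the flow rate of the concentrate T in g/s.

1124 g/s

Overall copper sulfate balance (none leaves overhead): copper sulfate in fresh feed = copper sulfate in product, i.e. 2080×0.147 = (1−0.432)·T·0.479.
T = 305.76/(0.479×0.568) = 1123.8 g/s.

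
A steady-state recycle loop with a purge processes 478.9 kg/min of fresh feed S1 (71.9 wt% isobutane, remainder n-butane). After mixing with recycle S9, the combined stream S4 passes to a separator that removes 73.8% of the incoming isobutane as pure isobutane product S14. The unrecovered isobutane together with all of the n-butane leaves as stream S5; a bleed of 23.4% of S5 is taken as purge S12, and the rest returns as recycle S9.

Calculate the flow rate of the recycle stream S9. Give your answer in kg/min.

527 kg/min

n-butane enters only via S1 and leaves only via the purge: 478.9×0.281 = 0.234×(n-butane in S5), and the separator passes all n-butane, so n-butane in S4 = n-butane in S5 = 575.09 kg/min.
isobutane in S4: m_A = 478.9×0.719 + (1−0.234)·(1−0.738)·m_A, so m_A = 344.33/0.7993 = 430.78 kg/min.
S5 = (1−0.738)×430.78 + 575.09 = 687.95 kg/min.
Recycle S9 = (1−0.234)×687.95 = 526.97 kg/min.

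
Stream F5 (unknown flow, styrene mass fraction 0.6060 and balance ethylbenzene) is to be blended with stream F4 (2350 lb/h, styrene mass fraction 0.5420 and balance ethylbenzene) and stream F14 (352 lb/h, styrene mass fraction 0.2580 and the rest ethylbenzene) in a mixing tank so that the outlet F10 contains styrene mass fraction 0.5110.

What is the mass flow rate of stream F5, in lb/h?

170.6 lb/h

Let F5 be the unknown flow. Total out = 2702 + F5.
styrene balance: 1364.5 + 0.606·F5 = 0.511·(2702 + F5)
(0.606 − 0.511)·F5 = 0.511×2702 − 1364.5 = 16.206
F5 = 16.206 / 0.095 = 170.59 lb/h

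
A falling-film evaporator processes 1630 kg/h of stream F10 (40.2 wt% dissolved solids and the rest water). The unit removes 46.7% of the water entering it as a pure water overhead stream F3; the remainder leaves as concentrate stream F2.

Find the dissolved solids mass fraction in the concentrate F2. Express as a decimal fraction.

dissolved solids is not removed: 1630×0.402 = 655.26 kg/h of dissolved solids enters F2.
water entering = 1630×0.598 = 974.74 kg/h; overhead removed = 0.467×974.74 = 455.2 kg/h.
Concentrate = 1630 − 455.2 = 1174.8 kg/h.
Mass fraction = 655.26/1174.8 = 0.5578.

0.5578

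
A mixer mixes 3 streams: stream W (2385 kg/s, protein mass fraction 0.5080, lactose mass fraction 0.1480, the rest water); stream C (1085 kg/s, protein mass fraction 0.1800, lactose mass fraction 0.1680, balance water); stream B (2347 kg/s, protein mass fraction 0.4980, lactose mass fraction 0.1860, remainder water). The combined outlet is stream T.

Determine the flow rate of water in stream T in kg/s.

2270 kg/s

water out = water in = 2385×0.344 + 1085×0.652 + 2347×0.316 = 2269.5 kg/s.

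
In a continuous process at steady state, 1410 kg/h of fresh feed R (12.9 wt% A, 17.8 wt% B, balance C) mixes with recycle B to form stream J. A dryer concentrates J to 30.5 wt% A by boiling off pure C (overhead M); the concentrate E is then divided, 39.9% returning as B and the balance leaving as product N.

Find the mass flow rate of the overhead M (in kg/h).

Overall A balance (none leaves overhead): A in fresh feed = A in product, i.e. 1410×0.129 = (1−0.399)·E·0.305.
E = 181.89/(0.305×0.601) = 992.28 kg/h.
Recycle B = 0.399×992.28 = 395.92 kg/h.
Combined feed J = 1410 + 395.92 = 1805.9 kg/h.
Overhead M = J − E = 1805.9 − 992.28 = 813.64 kg/h.

813.6 kg/h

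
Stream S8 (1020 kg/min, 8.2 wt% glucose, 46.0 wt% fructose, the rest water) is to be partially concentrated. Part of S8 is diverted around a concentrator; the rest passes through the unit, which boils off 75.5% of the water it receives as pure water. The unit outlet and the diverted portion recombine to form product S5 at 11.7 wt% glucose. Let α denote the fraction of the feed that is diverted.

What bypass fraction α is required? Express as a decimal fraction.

All 1020×0.082 = 83.64 kg/min of glucose reaches S5, so S5 = 83.64/0.117 = 714.87 kg/min and vapour = 305.13 kg/min.
The evaporator receives (1−α)·1020 of feed at 0.458 water and removes 0.755 of that water:
0.755×0.458×(1−α)×1020 = 305.13
(1−α) = 305.13/352.71 = 0.8651;  α = 0.1349.

0.135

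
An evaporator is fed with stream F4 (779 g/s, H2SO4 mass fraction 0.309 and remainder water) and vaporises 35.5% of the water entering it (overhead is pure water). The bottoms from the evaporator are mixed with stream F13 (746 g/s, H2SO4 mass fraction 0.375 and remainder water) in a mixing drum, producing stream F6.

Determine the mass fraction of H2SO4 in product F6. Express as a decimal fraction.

Vapour removed = 0.355×0.691×779 = 191.09 g/s; concentrate = 587.91 g/s.
H2SO4 reaching the mixer = 240.71 (from concentrate) + 746×0.375 = 520.46 g/s.
Product flow = 587.91 + 746 = 1333.9 g/s; H2SO4 fraction = 0.390.

0.390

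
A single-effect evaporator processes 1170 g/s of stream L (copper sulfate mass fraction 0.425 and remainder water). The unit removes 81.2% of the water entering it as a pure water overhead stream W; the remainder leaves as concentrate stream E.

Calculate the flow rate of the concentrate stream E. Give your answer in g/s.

623.7 g/s

water entering = 1170×0.575 = 672.75 g/s; overhead removed = 0.812×672.75 = 546.27 g/s.
Concentrate = 1170 − 546.27 = 623.73 g/s.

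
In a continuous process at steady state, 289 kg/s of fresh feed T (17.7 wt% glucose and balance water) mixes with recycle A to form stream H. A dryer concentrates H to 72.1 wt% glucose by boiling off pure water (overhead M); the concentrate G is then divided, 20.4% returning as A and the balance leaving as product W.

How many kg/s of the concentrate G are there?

89.13 kg/s

Overall glucose balance (none leaves overhead): glucose in fresh feed = glucose in product, i.e. 289×0.177 = (1−0.204)·G·0.721.
G = 51.153/(0.721×0.796) = 89.13 kg/s.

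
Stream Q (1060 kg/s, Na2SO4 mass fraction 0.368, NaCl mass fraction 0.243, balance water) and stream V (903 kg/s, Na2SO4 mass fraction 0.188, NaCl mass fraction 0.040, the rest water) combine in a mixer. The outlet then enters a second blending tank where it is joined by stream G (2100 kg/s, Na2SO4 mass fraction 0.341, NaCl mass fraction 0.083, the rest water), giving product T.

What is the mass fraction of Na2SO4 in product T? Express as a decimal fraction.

0.314

Overall, product flow = 4063 kg/s.
Na2SO4 in = 1060×0.368 + 903×0.188 + 2100×0.341 = 1275.9 kg/s.
Na2SO4 fraction in T = 0.314.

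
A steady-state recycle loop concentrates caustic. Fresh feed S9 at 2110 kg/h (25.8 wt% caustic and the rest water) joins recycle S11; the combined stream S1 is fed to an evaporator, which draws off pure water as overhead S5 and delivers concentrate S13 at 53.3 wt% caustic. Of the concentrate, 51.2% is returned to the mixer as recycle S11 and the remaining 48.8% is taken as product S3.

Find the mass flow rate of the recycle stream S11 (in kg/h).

1072 kg/h

Overall caustic balance (none leaves overhead): caustic in fresh feed = caustic in product, i.e. 2110×0.258 = (1−0.512)·S13·0.533.
S13 = 544.38/(0.533×0.488) = 2092.9 kg/h.
Recycle S11 = 0.512×2092.9 = 1071.6 kg/h.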